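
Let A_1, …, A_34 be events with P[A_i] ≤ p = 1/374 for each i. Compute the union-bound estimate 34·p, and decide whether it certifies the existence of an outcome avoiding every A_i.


Union bound: P[∪_{i=1}^{34} A_i] ≤ Σ_i P[A_i] ≤ 34·p = 34·(1/374) = 1/11.
Numerically: 1/11 ≈ 0.090909.
Is 1/11 < 1? YES.
Since P[∪ A_i] ≤ 1/11 < 1, the complement has P[∩ A_i^c] ≥ 1 − 1/11 = 10/11 > 0, so some outcome avoids every A_i.

34·p = 1/11 ≈ 0.090909; existence CERTIFIED by the union bound.


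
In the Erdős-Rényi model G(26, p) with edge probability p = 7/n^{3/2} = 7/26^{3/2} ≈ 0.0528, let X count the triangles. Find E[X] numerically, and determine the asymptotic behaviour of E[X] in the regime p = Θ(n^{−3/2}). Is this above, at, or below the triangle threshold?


Number of potential triangles: C(26, 3) = 2600.
Each occurs with probability p³ ≈ (0.0528)³ ≈ 1.47202e-04.
By linearity: E[X] = C(26, 3)·p³ ≈ 2600 · 1.47202e-04 ≈ 0.383.
Since α = 3/2 > 1, p = c/n^{3/2} = o(1/n) is below the triangle threshold p ~ 1/n. Asymptotically E[X] ~ (c³/6)·n^{3(1−α)} = (7³/6)·n^{-1.5} → 0, so by Markov's inequality G has no triangles w.h.p.

E[X] ≈ 0.383; in regime p = Θ(1/n^{3/2}) E[X] tends to 0 (below the triangle threshold p ~ 1/n).


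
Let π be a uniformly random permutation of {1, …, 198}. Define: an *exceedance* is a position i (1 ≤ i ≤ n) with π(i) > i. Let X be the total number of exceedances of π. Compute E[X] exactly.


Write X = Σ_{i=1}^{198} X_i, where X_i = 1_{π(i) > i}.
For each fixed i, π(i) is uniform over {1, …, 198} (marginal of a uniform permutation), so P[π(i) > i] = (n − i)/n. Summing: Σ_{i=1}^{198} (n − i)/n = (0 + 1 + … + 197)/198 = 198(198 − 1)/(2·198) = (198 − 1)/2.
Hence E[X] = Σ_{i=1}^{198} (198 − i)/198 = 197/2 ≈ 98.500000.

E[X] = 197/2 = 98.500000.


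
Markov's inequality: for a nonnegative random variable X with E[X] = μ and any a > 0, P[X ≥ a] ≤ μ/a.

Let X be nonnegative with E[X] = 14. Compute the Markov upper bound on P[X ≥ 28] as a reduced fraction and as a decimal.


μ = E[X] = 14, a = 28.
Markov: P[X ≥ 28] ≤ μ/a = (14)/28 = 1/2.
Numerically: ≈ 0.500000.
(Since a = 28 > μ = 14.000000, the bound 1/2 is < 1 and informative.)

P[X ≥ 28] ≤ 1/2 ≈ 0.500000.


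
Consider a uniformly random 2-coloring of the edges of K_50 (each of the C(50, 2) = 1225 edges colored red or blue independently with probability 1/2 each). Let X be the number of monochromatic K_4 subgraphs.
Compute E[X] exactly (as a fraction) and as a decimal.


Let X = Σ_S X_S over the C(50, 4) = 230300 subsets S of size 4, where X_S = 1 if the K_4 on S is monochromatic.
For a fixed S, the K_4 on S has C(4, 2) = 6 edges. P[all 6 edges red] = (1/2)^6, and likewise for blue, so P[monochromatic] = 2·(1/2)^6 = 2^{1 − 6} = 1/32.
By linearity: E[X] = C(50, 4) · 2^{1 − 6} = 230300 · 1/32 = 57575/8.
Numerically: E[X] ≈ 7196.875000.

E[X] = C(50,4)·2^(1−C(4,2)) = 57575/8 ≈ 7196.875000.


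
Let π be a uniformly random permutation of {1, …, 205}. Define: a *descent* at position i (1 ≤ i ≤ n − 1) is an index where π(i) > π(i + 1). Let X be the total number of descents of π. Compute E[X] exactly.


Write X = Σ X_I over i = 1, …, 204, with X_I the indicator of one descent.
There are 204 indicators.
For each fixed i, the pair (π(i), π(i+1)) is a uniformly random ordered pair of distinct values from {1, …, 205}; by symmetry P[π(i) > π(i+1)] = 1/2.
By linearity: E[X] = 204 · (1/2) = (205 − 1) · (1/2) = 102 ≈ 102.000000.

E[X] = 102 = 102.000000.


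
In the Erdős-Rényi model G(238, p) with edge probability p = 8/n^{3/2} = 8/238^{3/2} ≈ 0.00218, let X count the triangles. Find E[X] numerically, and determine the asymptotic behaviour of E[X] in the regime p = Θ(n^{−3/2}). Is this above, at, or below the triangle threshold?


Number of potential triangles: C(238, 3) = 2218636.
Each occurs with probability p³ ≈ (0.00218)³ ≈ 1.03436e-08.
By linearity: E[X] = C(238, 3)·p³ ≈ 2218636 · 1.03436e-08 ≈ 0.023.
Since α = 3/2 > 1, p = c/n^{3/2} = o(1/n) is below the triangle threshold p ~ 1/n. Asymptotically E[X] ~ (c³/6)·n^{3(1−α)} = (8³/6)·n^{-1.5} → 0, so by Markov's inequality G has no triangles w.h.p.

E[X] ≈ 0.023; in regime p = Θ(1/n^{3/2}) E[X] tends to 0 (below the triangle threshold p ~ 1/n).


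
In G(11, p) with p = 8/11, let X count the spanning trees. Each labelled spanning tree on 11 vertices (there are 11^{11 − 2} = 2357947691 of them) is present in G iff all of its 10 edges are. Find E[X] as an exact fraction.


K_11 has 11^{11 − 2} = 2357947691 labelled spanning trees.
For each such spanning tree H, let X_H = 1 if all 10 edges of H are present in G. Then P[X_H = 1] = p^{10} = (8/11)^{10} = 1073741824/25937424601.
By linearity: E[X] = Σ_H E[X_H] = 2357947691 · p^{10} = 2357947691 · 1073741824/25937424601 = 1073741824/11.
Numerically: E[X] ≈ 9.76e+07.

E[X] = 2357947691 · (8/11)^{10} = 1073741824/11 ≈ 9.76e+07.


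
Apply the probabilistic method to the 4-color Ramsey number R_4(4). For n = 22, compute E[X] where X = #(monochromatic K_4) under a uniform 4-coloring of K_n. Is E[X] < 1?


E[X] = C(22, 4) · 4^{1 − 6} = 7315 · 4^{−5} = 7315/1024.
As a reduced fraction: E[X] = 7315/1024 ≈ 7.144.
Is E[X] < 1? NO.
Since E[X] ≥ 1, the first-moment bound is inconclusive at n = 22; it does NOT by itself certify R_4(4) > 22.

E[X] = 7315/1024 ≈ 7.144; E[X] ≥ 1; first-moment method inconclusive here.


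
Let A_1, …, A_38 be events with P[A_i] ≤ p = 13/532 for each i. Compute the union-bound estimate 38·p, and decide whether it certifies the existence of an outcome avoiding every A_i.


Union bound: P[∪_{i=1}^{38} A_i] ≤ Σ_i P[A_i] ≤ 38·p = 38·(13/532) = 13/14.
Numerically: 13/14 ≈ 0.9286.
Is 13/14 < 1? YES.
Since P[∪ A_i] ≤ 13/14 < 1, the complement has P[∩ A_i^c] ≥ 1 − 13/14 = 1/14 > 0, so some outcome avoids every A_i.

38·p = 13/14 ≈ 0.9286; existence CERTIFIED by the union bound.


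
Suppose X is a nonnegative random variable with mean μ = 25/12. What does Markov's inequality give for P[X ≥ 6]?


μ = E[X] = 25/12, a = 6.
Markov: P[X ≥ 6] ≤ μ/a = (25/12)/6 = 25/72.
Numerically: ≈ 0.34722.
(Since a = 6 > μ = 2.08333, the bound 25/72 is < 1 and informative.)

P[X ≥ 6] ≤ 25/72 ≈ 0.34722.


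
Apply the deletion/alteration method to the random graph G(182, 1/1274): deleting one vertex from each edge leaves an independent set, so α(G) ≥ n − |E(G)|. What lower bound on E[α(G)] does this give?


E[|E(G)|] = C(182, 2)·p = 16471 · (1/1274) = 181/14.
E[α(G)] ≥ n − E[|E(G)|] = 182 − 181/14 = 2367/14.
Numerically: ≈ 169.0714.
(This is only a lower bound; the true E[α(G)] may be larger.)

E[α(G)] ≥ 2367/14 ≈ 169.0714.


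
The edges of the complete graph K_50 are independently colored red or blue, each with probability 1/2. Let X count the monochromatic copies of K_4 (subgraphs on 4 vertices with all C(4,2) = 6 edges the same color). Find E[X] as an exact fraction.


Let X = Σ_S X_S over the C(50, 4) = 230300 subsets S of size 4, where X_S = 1 if the K_4 on S is monochromatic.
For a fixed S, the K_4 on S has C(4, 2) = 6 edges. P[all 6 edges red] = (1/2)^6, and likewise for blue, so P[monochromatic] = 2·(1/2)^6 = 2^{1 − 6} = 1/32.
By linearity of expectation: E[X] = C(50, 4) · 2^{1 − 6} = 230300 · 1/32 = 57575/8.
Numerically: E[X] ≈ 7196.875.

E[X] = C(50,4)·2^(1−C(4,2)) = 57575/8 ≈ 7196.875.


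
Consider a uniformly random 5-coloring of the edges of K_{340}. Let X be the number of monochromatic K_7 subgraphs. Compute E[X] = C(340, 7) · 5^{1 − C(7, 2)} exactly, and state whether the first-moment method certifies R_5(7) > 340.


E[X] = C(340, 7) · 5^{1 − 21} = 97932136940560 · 5^{−20} = 97932136940560/95367431640625.
As a reduced fraction: E[X] = 19586427388112/19073486328125 ≈ 1.027.
Is E[X] < 1? NO.
Since E[X] ≥ 1, the first-moment bound is inconclusive at n = 340; it does NOT by itself certify R_5(7) > 340.

E[X] = 19586427388112/19073486328125 ≈ 1.027; E[X] ≥ 1; first-moment method inconclusive here.


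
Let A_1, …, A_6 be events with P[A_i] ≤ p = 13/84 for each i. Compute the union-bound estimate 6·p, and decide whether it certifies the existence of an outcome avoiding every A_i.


Union bound: P[∪_{i=1}^{6} A_i] ≤ Σ_i P[A_i] ≤ 6·p = 6·(13/84) = 13/14.
Numerically: 13/14 ≈ 0.929.
Is 13/14 < 1? YES.
Since P[∪ A_i] ≤ 13/14 < 1, the complement has P[∩ A_i^c] ≥ 1 − 13/14 = 1/14 > 0, so some outcome avoids every A_i.

6·p = 13/14 ≈ 0.929; existence CERTIFIED by the union bound.


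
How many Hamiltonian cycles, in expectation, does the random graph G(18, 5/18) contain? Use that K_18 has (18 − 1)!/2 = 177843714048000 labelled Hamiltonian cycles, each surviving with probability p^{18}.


K_18 has (18 − 1)!/2 = 177843714048000 labelled Hamiltonian cycles.
For each such Hamiltonian cycle H, let X_H = 1 if all 18 edges of H are present in G. Then P[X_H = 1] = p^{18} = (5/18)^{18} = 3814697265625/39346408075296537575424.
By linearity: E[X] = Σ_H E[X_H] = 177843714048000 · p^{18} = 177843714048000 · 3814697265625/39346408075296537575424 = 56800365447998046875/3294258113514384.
Numerically: E[X] ≈ 1.724e+04.

E[X] = 177843714048000 · (5/18)^{18} = 56800365447998046875/3294258113514384 ≈ 1.724e+04.


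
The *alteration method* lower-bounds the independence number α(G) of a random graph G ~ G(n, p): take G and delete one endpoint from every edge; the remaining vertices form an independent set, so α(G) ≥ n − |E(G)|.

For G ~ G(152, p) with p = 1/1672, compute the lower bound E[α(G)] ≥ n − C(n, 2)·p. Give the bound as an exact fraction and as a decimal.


E[|E(G)|] = C(152, 2)·p = 11476 · (1/1672) = 151/22.
E[α(G)] ≥ n − E[|E(G)|] = 152 − 151/22 = 3193/22.
Numerically: ≈ 145.136.
(This is only a lower bound; the true E[α(G)] may be larger.)

E[α(G)] ≥ 3193/22 ≈ 145.136.


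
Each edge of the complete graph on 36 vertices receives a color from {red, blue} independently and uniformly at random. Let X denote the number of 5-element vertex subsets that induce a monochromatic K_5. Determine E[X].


Let X = Σ_S X_S over the C(36, 5) = 376992 subsets S of size 5, where X_S = 1 if the K_5 on S is monochromatic.
For a fixed S, the K_5 on S has C(5, 2) = 10 edges. P[all 10 edges red] = (1/2)^10, and likewise for blue, so P[monochromatic] = 2·(1/2)^10 = 2^{1 − 10} = 1/512.
By linearity: E[X] = C(36, 5) · 2^{1 − 10} = 376992 · 1/512 = 11781/16.
Numerically: E[X] ≈ 736.3125.

E[X] = C(36,5)·2^(1−C(5,2)) = 11781/16 ≈ 736.3125.


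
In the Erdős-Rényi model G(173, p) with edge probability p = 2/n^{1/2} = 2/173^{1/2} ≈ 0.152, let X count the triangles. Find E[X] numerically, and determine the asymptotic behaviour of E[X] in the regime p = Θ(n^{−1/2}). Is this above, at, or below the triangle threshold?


Number of potential triangles: C(173, 3) = 848046.
Each occurs with probability p³ ≈ (0.152)³ ≈ 3.51577e-03.
By linearity: E[X] = C(173, 3)·p³ ≈ 848046 · 3.51577e-03 ≈ 2981.537.
Since α = 1/2 < 1, p = c/n^{1/2} ≫ 1/n is above the triangle threshold p ~ 1/n. Asymptotically E[X] ~ (c³/6)·n^{3(1−α)} = (2³/6)·n^{1.5} → ∞; triangles are abundant w.h.p.

E[X] ≈ 2981.537; in regime p = Θ(1/n^{1/2}) E[X] diverges (above the triangle threshold p ~ 1/n).


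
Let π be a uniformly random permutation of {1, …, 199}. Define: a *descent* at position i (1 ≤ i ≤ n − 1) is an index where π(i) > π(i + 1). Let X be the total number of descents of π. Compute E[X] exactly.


Write X = Σ X_I over i = 1, …, 198, with X_I the indicator of one descent.
There are 198 indicators.
For each fixed i, the pair (π(i), π(i+1)) is a uniformly random ordered pair of distinct values from {1, …, 199}; by symmetry P[π(i) > π(i+1)] = 1/2.
By linearity: E[X] = 198 · (1/2) = (199 − 1) · (1/2) = 99 ≈ 99.0000.

E[X] = 99 = 99.0000.


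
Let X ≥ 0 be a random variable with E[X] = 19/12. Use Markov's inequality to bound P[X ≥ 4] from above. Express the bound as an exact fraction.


μ = E[X] = 19/12, a = 4.
Markov: P[X ≥ 4] ≤ μ/a = (19/12)/4 = 19/48.
Numerically: ≈ 0.395833.
(Since a = 4 > μ = 1.583333, the bound 19/48 is < 1 and informative.)

P[X ≥ 4] ≤ 19/48 ≈ 0.395833.


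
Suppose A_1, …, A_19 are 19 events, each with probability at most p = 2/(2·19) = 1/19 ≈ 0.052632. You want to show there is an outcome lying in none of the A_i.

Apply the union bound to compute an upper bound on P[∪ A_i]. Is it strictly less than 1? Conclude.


Union bound: P[∪_{i=1}^{19} A_i] ≤ Σ_i P[A_i] ≤ 19·p = 19·(1/19) = 1.
Numerically: 1 ≈ 1.000000.
Is 1 < 1? NO.
Since the bound 1 is ≥ 1, the union bound is uninformative here; it does NOT by itself certify existence.

19·p = 1 ≈ 1.000000; existence NOT certified by the union bound.


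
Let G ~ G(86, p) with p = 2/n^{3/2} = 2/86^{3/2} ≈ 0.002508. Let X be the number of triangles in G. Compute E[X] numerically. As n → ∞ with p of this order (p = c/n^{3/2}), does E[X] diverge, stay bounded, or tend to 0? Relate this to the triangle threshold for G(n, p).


Number of potential triangles: C(86, 3) = 102340.
Each occurs with probability p³ ≈ (0.002508)³ ≈ 1.577055e-08.
By linearity: E[X] = C(86, 3)·p³ ≈ 102340 · 1.577055e-08 ≈ 0.0016.
Since α = 3/2 > 1, p = c/n^{3/2} = o(1/n) is below the triangle threshold p ~ 1/n. Asymptotically E[X] ~ (c³/6)·n^{3(1−α)} = (2³/6)·n^{-1.5} → 0, so by Markov's inequality G has no triangles w.h.p.

E[X] ≈ 0.0016; in regime p = Θ(1/n^{3/2}) E[X] tends to 0 (below the triangle threshold p ~ 1/n).


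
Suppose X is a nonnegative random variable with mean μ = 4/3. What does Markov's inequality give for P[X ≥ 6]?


μ = E[X] = 4/3, a = 6.
Markov: P[X ≥ 6] ≤ μ/a = (4/3)/6 = 2/9.
Numerically: ≈ 0.222222.
(Since a = 6 > μ = 1.333333, the bound 2/9 is < 1 and informative.)

P[X ≥ 6] ≤ 2/9 ≈ 0.222222.


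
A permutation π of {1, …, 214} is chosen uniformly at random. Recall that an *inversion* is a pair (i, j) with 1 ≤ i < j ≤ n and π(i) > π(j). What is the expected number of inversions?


Write X = Σ X_I over the C(214, 2) = 22791 pairs i < j, with X_I the indicator of one inversion.
There are 22791 indicators.
For each fixed pair i < j, the values π(i) and π(j) are two distinct elements of {1, …, 214} in uniformly random order; by symmetry P[π(i) > π(j)] = 1/2.
By linearity: E[X] = 22791 · (1/2) = C(214, 2) · (1/2) = 22791/2 = 22791/2 ≈ 11395.50000.

E[X] = 22791/2 = 11395.50000.


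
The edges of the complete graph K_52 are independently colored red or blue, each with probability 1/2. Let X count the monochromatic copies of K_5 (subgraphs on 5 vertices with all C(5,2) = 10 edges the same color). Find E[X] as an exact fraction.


Let X = Σ_S X_S over the C(52, 5) = 2598960 subsets S of size 5, where X_S = 1 if the K_5 on S is monochromatic.
For a fixed S, the K_5 on S has C(5, 2) = 10 edges. P[all 10 edges red] = (1/2)^10, and likewise for blue, so P[monochromatic] = 2·(1/2)^10 = 2^{1 − 10} = 1/512.
By linearity: E[X] = C(52, 5) · 2^{1 − 10} = 2598960 · 1/512 = 162435/32.
Numerically: E[X] ≈ 5076.09375.

E[X] = C(52,5)·2^(1−C(5,2)) = 162435/32 ≈ 5076.09375.


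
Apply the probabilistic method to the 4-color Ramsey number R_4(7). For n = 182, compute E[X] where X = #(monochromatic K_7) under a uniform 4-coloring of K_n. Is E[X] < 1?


E[X] = C(182, 7) · 4^{1 − 21} = 1167752750736 · 4^{−20} = 1167752750736/1099511627776.
As a reduced fraction: E[X] = 72984546921/68719476736 ≈ 1.0620649.
Is E[X] < 1? NO.
Since E[X] ≥ 1, the first-moment bound is inconclusive at n = 182; it does NOT by itself certify R_4(7) > 182.

E[X] = 72984546921/68719476736 ≈ 1.0620649; E[X] ≥ 1; first-moment method inconclusive here.


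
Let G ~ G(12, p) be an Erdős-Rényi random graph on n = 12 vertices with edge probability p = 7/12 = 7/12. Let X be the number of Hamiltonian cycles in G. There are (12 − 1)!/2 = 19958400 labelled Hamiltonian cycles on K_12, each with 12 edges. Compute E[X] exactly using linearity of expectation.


K_12 has (12 − 1)!/2 = 19958400 labelled Hamiltonian cycles.
For each such Hamiltonian cycle H, let X_H = 1 if all 12 edges of H are present in G. Then P[X_H = 1] = p^{12} = (7/12)^{12} = 13841287201/8916100448256.
By linearity: E[X] = Σ_H E[X_H] = 19958400 · p^{12} = 19958400 · 13841287201/8916100448256 = 26644477861925/859963392.
Numerically: E[X] ≈ 3.1e+04.

E[X] = 19958400 · (7/12)^{12} = 26644477861925/859963392 ≈ 3.1e+04.


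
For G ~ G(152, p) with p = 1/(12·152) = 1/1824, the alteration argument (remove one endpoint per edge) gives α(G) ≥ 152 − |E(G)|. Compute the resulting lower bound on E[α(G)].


E[|E(G)|] = C(152, 2)·p = 11476 · (1/1824) = 151/24.
E[α(G)] ≥ n − E[|E(G)|] = 152 − 151/24 = 3497/24.
Numerically: ≈ 145.7083.
(This is only a lower bound; the true E[α(G)] may be larger.)

E[α(G)] ≥ 3497/24 ≈ 145.7083.


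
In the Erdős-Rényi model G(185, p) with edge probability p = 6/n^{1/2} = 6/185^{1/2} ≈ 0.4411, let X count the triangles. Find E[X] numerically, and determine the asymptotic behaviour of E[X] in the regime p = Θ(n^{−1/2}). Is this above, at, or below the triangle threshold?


Number of potential triangles: C(185, 3) = 1038220.
Each occurs with probability p³ ≈ (0.4411)³ ≈ 8.584127e-02.
By linearity: E[X] = C(185, 3)·p³ ≈ 1038220 · 8.584127e-02 ≈ 89122.1283.
Since α = 1/2 < 1, p = c/n^{1/2} ≫ 1/n is above the triangle threshold p ~ 1/n. Asymptotically E[X] ~ (c³/6)·n^{3(1−α)} = (6³/6)·n^{1.5} → ∞; triangles are abundant w.h.p.

E[X] ≈ 89122.1283; in regime p = Θ(1/n^{1/2}) E[X] diverges (above the triangle threshold p ~ 1/n).


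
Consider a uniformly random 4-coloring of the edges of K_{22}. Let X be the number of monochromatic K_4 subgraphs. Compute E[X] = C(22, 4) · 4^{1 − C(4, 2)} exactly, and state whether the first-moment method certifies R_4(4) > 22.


E[X] = C(22, 4) · 4^{1 − 6} = 7315 · 4^{−5} = 7315/1024.
As a reduced fraction: E[X] = 7315/1024 ≈ 7.1435547.
Is E[X] < 1? NO.
Since E[X] ≥ 1, the first-moment bound is inconclusive at n = 22; it does NOT by itself certify R_4(4) > 22.

E[X] = 7315/1024 ≈ 7.1435547; E[X] ≥ 1; first-moment method inconclusive here.


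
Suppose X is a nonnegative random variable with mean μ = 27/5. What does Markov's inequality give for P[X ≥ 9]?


μ = E[X] = 27/5, a = 9.
Markov: P[X ≥ 9] ≤ μ/a = (27/5)/9 = 3/5.
Numerically: ≈ 0.60000.
(Since a = 9 > μ = 5.40000, the bound 3/5 is < 1 and informative.)

P[X ≥ 9] ≤ 3/5 ≈ 0.60000.


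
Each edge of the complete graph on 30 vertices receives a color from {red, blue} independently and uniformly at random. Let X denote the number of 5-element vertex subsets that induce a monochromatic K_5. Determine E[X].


Let X = Σ_S X_S over the C(30, 5) = 142506 subsets S of size 5, where X_S = 1 if the K_5 on S is monochromatic.
For a fixed S, the K_5 on S has C(5, 2) = 10 edges. P[all 10 edges red] = (1/2)^10, and likewise for blue, so P[monochromatic] = 2·(1/2)^10 = 2^{1 − 10} = 1/512.
By linearity: E[X] = C(30, 5) · 2^{1 − 10} = 142506 · 1/512 = 71253/256.
Numerically: E[X] ≈ 278.33203.

E[X] = C(30,5)·2^(1−C(5,2)) = 71253/256 ≈ 278.33203.


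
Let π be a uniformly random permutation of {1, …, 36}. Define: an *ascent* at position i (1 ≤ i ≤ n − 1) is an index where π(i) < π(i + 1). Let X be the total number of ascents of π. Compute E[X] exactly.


Write X = Σ X_I over i = 1, …, 35, with X_I the indicator of one ascent.
There are 35 indicators.
For each fixed i, the pair (π(i), π(i+1)) is a uniformly random ordered pair of distinct values from {1, …, 36}; by symmetry P[π(i) < π(i+1)] = 1/2.
By linearity: E[X] = 35 · (1/2) = (36 − 1) · (1/2) = 35/2 ≈ 17.500.

E[X] = 35/2 = 17.500.


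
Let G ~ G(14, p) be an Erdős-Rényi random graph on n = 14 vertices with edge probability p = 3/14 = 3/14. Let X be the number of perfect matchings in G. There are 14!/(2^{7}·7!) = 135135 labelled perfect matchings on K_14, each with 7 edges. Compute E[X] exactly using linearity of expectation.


K_14 has 14!/(2^{7}·7!) = 135135 labelled perfect matchings.
For each such perfect matching H, let X_H = 1 if all 7 edges of H are present in G. Then P[X_H = 1] = p^{7} = (3/14)^{7} = 2187/105413504.
By linearity of expectation: E[X] = Σ_H E[X_H] = 135135 · p^{7} = 135135 · 2187/105413504 = 42220035/15059072.
Numerically: E[X] ≈ 2.8.

E[X] = 135135 · (3/14)^{7} = 42220035/15059072 ≈ 2.8.


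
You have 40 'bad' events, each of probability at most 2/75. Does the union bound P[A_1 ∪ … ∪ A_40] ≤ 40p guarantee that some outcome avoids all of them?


Union bound: P[∪_{i=1}^{40} A_i] ≤ Σ_i P[A_i] ≤ 40·p = 40·(2/75) = 16/15.
Numerically: 16/15 ≈ 1.066667.
Is 16/15 < 1? NO.
Since the bound 16/15 is ≥ 1, the union bound is uninformative here; it does NOT by itself certify existence.

40·p = 16/15 ≈ 1.066667; existence NOT certified by the union bound.


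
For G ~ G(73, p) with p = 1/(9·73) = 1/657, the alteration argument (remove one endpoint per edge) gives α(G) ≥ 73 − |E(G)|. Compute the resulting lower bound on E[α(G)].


E[|E(G)|] = C(73, 2)·p = 2628 · (1/657) = 4.
E[α(G)] ≥ n − E[|E(G)|] = 73 − 4 = 69.
Numerically: ≈ 69.000000.
(This is only a lower bound; the true E[α(G)] may be larger.)

E[α(G)] ≥ 69 ≈ 69.000000.


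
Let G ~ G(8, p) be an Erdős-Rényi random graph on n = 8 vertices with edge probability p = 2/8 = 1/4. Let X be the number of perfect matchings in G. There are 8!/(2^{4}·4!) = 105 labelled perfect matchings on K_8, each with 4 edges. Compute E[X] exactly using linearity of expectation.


K_8 has 8!/(2^{4}·4!) = 105 labelled perfect matchings.
For each such perfect matching H, let X_H = 1 if all 4 edges of H are present in G. Then P[X_H = 1] = p^{4} = (1/4)^{4} = 1/256.
By linearity: E[X] = Σ_H E[X_H] = 105 · p^{4} = 105 · 1/256 = 105/256.
Numerically: E[X] ≈ 0.4102.

E[X] = 105 · (1/4)^{4} = 105/256 ≈ 0.4102.


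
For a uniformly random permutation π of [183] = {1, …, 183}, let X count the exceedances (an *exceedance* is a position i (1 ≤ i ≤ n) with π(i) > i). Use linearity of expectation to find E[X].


Write X = Σ_{i=1}^{183} X_i, where X_i = 1_{π(i) > i}.
For each fixed i, π(i) is uniform over {1, …, 183} (marginal of a uniform permutation), so P[π(i) > i] = (n − i)/n. Summing: Σ_{i=1}^{183} (n − i)/n = (0 + 1 + … + 182)/183 = 183(183 − 1)/(2·183) = (183 − 1)/2.
Hence E[X] = Σ_{i=1}^{183} (183 − i)/183 = 91 ≈ 91.0000.

E[X] = 91 = 91.0000.


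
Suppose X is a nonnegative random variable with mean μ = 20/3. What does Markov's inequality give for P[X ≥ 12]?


μ = E[X] = 20/3, a = 12.
Markov: P[X ≥ 12] ≤ μ/a = (20/3)/12 = 5/9.
Numerically: ≈ 0.555556.
(Since a = 12 > μ = 6.666667, the bound 5/9 is < 1 and informative.)

P[X ≥ 12] ≤ 5/9 ≈ 0.555556.


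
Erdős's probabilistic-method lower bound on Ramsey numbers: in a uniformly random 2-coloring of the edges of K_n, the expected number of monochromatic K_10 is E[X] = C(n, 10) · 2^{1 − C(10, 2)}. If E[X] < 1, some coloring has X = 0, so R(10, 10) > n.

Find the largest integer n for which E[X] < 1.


We need C(n, 10) · 2^{1 − 45} < 1, i.e. C(n, 10) < 2^{45 − 1} = 17592186044416.
Check values of n near the boundary:
  n = 94: C(94, 10) = 9041256841903; 9041256841903 < 17592186044416? YES
  n = 95: C(95, 10) = 10104934117421; 10104934117421 < 17592186044416? YES
  n = 96: C(96, 10) = 11279926456656; 11279926456656 < 17592186044416? YES
  n = 97: C(97, 10) = 12576469727536; 12576469727536 < 17592186044416? YES
  n = 98: C(98, 10) = 14005614014756; 14005614014756 < 17592186044416? YES
  n = 99: C(99, 10) = 15579278510796; 15579278510796 < 17592186044416? YES
  n = 100: C(100, 10) = 17310309456440; 17310309456440 < 17592186044416? YES
  n = 101: C(101, 10) = 19212541264840; 19212541264840 < 17592186044416? NO
  n = 102: C(102, 10) = 21300860967540; 21300860967540 < 17592186044416? NO
The largest n with C(n, 10) < 17592186044416 is n = 100 (where E[X] = 2163788682055/2199023255552 ≈ 0.984). Hence R(10, 10) > 100, i.e. R(10, 10) ≥ 101.

Largest n = 100; hence R(10, 10) > 100.


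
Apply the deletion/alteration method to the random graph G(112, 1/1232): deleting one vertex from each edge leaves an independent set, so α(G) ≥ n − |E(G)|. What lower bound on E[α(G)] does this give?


E[|E(G)|] = C(112, 2)·p = 6216 · (1/1232) = 111/22.
E[α(G)] ≥ n − E[|E(G)|] = 112 − 111/22 = 2353/22.
Numerically: ≈ 106.9545.
(This is only a lower bound; the true E[α(G)] may be larger.)

E[α(G)] ≥ 2353/22 ≈ 106.9545.


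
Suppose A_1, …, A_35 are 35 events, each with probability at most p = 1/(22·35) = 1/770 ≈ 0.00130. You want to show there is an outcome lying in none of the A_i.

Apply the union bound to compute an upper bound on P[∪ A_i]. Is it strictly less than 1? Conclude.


Union bound: P[∪_{i=1}^{35} A_i] ≤ Σ_i P[A_i] ≤ 35·p = 35·(1/770) = 1/22.
Numerically: 1/22 ≈ 0.04545.
Is 1/22 < 1? YES.
Since P[∪ A_i] ≤ 1/22 < 1, the complement has P[∩ A_i^c] ≥ 1 − 1/22 = 21/22 > 0, so some outcome avoids every A_i.

35·p = 1/22 ≈ 0.04545; existence CERTIFIED by the union bound.


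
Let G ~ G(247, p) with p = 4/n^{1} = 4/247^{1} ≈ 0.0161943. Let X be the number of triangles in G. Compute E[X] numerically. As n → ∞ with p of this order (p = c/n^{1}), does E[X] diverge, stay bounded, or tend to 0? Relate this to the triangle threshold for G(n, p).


Number of potential triangles: C(247, 3) = 2481115.
Each occurs with probability p³ ≈ (0.0161943)³ ≈ 4.24706702e-06.
By linearity: E[X] = C(247, 3)·p³ ≈ 2481115 · 4.24706702e-06 ≈ 10.537462.
Here α = 1, so p = 4/n is exactly at the triangle threshold p ~ 1/n. Asymptotically E[X] → c³/6 = 4³/6 = 32/3 ≈ 10.666667, a bounded constant. In this regime the triangle count is asymptotically Poisson(c³/6).

E[X] ≈ 10.537462; in regime p = Θ(1/n^{1}) E[X] stays bounded (at the triangle threshold p ~ 1/n).


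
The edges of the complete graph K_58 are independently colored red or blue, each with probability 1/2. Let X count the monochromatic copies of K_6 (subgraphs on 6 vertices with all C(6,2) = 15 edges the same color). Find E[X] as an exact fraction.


Let X = Σ_S X_S over the C(58, 6) = 40475358 subsets S of size 6, where X_S = 1 if the K_6 on S is monochromatic.
For a fixed S, the K_6 on S has C(6, 2) = 15 edges. P[all 15 edges red] = (1/2)^15, and likewise for blue, so P[monochromatic] = 2·(1/2)^15 = 2^{1 − 15} = 1/16384.
Summing: E[X] = C(58, 6) · 2^{1 − 15} = 40475358 · 1/16384 = 20237679/8192.
Numerically: E[X] ≈ 2470.41980.

E[X] = C(58,6)·2^(1−C(6,2)) = 20237679/8192 ≈ 2470.41980.


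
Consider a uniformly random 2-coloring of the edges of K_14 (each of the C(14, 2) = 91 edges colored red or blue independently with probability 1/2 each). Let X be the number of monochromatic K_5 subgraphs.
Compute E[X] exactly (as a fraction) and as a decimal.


Let X = Σ_S X_S over the C(14, 5) = 2002 subsets S of size 5, where X_S = 1 if the K_5 on S is monochromatic.
For a fixed S, the K_5 on S has C(5, 2) = 10 edges. P[all 10 edges red] = (1/2)^10, and likewise for blue, so P[monochromatic] = 2·(1/2)^10 = 2^{1 − 10} = 1/512.
By linearity: E[X] = C(14, 5) · 2^{1 − 10} = 2002 · 1/512 = 1001/256.
Numerically: E[X] ≈ 3.910156.

E[X] = C(14,5)·2^(1−C(5,2)) = 1001/256 ≈ 3.910156.


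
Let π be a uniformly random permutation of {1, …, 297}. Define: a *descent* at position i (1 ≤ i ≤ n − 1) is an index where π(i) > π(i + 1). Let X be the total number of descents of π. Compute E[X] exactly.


Write X = Σ X_I over i = 1, …, 296, with X_I the indicator of one descent.
There are 296 indicators.
For each fixed i, the pair (π(i), π(i+1)) is a uniformly random ordered pair of distinct values from {1, …, 297}; by symmetry P[π(i) > π(i+1)] = 1/2.
By linearity: E[X] = 296 · (1/2) = (297 − 1) · (1/2) = 148 ≈ 148.00000.

E[X] = 148 = 148.00000.


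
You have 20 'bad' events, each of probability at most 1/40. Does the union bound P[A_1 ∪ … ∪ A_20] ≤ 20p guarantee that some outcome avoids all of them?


Union bound: P[∪_{i=1}^{20} A_i] ≤ Σ_i P[A_i] ≤ 20·p = 20·(1/40) = 1/2.
Numerically: 1/2 ≈ 0.500000.
Is 1/2 < 1? YES.
Since P[∪ A_i] ≤ 1/2 < 1, the complement has P[∩ A_i^c] ≥ 1 − 1/2 = 1/2 > 0, so some outcome avoids every A_i.

20·p = 1/2 ≈ 0.500000; existence CERTIFIED by the union bound.


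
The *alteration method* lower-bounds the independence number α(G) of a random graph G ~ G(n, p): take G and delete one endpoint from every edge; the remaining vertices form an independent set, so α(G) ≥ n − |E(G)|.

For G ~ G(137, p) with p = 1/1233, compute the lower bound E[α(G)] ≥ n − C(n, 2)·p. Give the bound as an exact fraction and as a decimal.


E[|E(G)|] = C(137, 2)·p = 9316 · (1/1233) = 68/9.
E[α(G)] ≥ n − E[|E(G)|] = 137 − 68/9 = 1165/9.
Numerically: ≈ 129.444.
(This is only a lower bound; the true E[α(G)] may be larger.)

E[α(G)] ≥ 1165/9 ≈ 129.444.


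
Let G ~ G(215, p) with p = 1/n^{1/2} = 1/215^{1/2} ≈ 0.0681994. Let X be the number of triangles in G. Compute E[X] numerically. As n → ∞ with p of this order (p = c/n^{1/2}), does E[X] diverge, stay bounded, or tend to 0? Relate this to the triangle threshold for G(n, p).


Number of potential triangles: C(215, 3) = 1633355.
Each occurs with probability p³ ≈ (0.0681994)³ ≈ 3.17206670e-04.
By linearity: E[X] = C(215, 3)·p³ ≈ 1633355 · 3.17206670e-04 ≈ 518.111100.
Since α = 1/2 < 1, p = c/n^{1/2} ≫ 1/n is above the triangle threshold p ~ 1/n. Asymptotically E[X] ~ (c³/6)·n^{3(1−α)} = (1³/6)·n^{1.5} → ∞; triangles are abundant w.h.p.

E[X] ≈ 518.111100; in regime p = Θ(1/n^{1/2}) E[X] diverges (above the triangle threshold p ~ 1/n).


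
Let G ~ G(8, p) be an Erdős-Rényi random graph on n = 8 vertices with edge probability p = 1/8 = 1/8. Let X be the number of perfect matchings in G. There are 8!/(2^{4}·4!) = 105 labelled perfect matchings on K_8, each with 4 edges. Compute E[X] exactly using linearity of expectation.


K_8 has 8!/(2^{4}·4!) = 105 labelled perfect matchings.
For each such perfect matching H, let X_H = 1 if all 4 edges of H are present in G. Then P[X_H = 1] = p^{4} = (1/8)^{4} = 1/4096.
By linearity: E[X] = Σ_H E[X_H] = 105 · p^{4} = 105 · 1/4096 = 105/4096.
Numerically: E[X] ≈ 0.02563.

E[X] = 105 · (1/8)^{4} = 105/4096 ≈ 0.02563.


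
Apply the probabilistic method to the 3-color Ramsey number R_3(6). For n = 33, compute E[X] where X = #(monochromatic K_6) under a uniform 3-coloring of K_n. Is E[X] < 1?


E[X] = C(33, 6) · 3^{1 − 15} = 1107568 · 3^{−14} = 1107568/4782969.
As a reduced fraction: E[X] = 1107568/4782969 ≈ 0.231565.
Is E[X] < 1? YES.
Since E[X] < 1, there exists a 3-coloring of K_{33} with no monochromatic K_6; hence R_3(6) > 33.

E[X] = 1107568/4782969 ≈ 0.231565; E[X] < 1, so R_3(6) > 33.


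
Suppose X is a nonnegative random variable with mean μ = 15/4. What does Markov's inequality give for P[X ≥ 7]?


μ = E[X] = 15/4, a = 7.
Markov: P[X ≥ 7] ≤ μ/a = (15/4)/7 = 15/28.
Numerically: ≈ 0.53571.
(Since a = 7 > μ = 3.75000, the bound 15/28 is < 1 and informative.)

P[X ≥ 7] ≤ 15/28 ≈ 0.53571.


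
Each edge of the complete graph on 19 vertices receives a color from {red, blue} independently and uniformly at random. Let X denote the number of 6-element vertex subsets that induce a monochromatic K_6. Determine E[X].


Let X = Σ_S X_S over the C(19, 6) = 27132 subsets S of size 6, where X_S = 1 if the K_6 on S is monochromatic.
For a fixed S, the K_6 on S has C(6, 2) = 15 edges. P[all 15 edges red] = (1/2)^15, and likewise for blue, so P[monochromatic] = 2·(1/2)^15 = 2^{1 − 15} = 1/16384.
By linearity: E[X] = C(19, 6) · 2^{1 − 15} = 27132 · 1/16384 = 6783/4096.
Numerically: E[X] ≈ 1.656.

E[X] = C(19,6)·2^(1−C(6,2)) = 6783/4096 ≈ 1.656.


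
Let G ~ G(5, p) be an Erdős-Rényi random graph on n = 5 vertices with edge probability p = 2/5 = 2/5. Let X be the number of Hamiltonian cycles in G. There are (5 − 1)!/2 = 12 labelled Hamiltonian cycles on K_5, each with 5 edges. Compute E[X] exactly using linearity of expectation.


K_5 has (5 − 1)!/2 = 12 labelled Hamiltonian cycles.
For each such Hamiltonian cycle H, let X_H = 1 if all 5 edges of H are present in G. Then P[X_H = 1] = p^{5} = (2/5)^{5} = 32/3125.
Summing the indicators: E[X] = Σ_H E[X_H] = 12 · p^{5} = 12 · 32/3125 = 384/3125.
Numerically: E[X] ≈ 0.123.

E[X] = 12 · (2/5)^{5} = 384/3125 ≈ 0.123.


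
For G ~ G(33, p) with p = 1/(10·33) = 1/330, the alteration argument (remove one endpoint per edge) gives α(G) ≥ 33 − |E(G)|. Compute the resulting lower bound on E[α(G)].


E[|E(G)|] = C(33, 2)·p = 528 · (1/330) = 8/5.
E[α(G)] ≥ n − E[|E(G)|] = 33 − 8/5 = 157/5.
Numerically: ≈ 31.400000.
(This is only a lower bound; the true E[α(G)] may be larger.)

E[α(G)] ≥ 157/5 ≈ 31.400000.


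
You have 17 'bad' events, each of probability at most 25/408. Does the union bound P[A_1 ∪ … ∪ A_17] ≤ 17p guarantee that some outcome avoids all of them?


Union bound: P[∪_{i=1}^{17} A_i] ≤ Σ_i P[A_i] ≤ 17·p = 17·(25/408) = 25/24.
Numerically: 25/24 ≈ 1.041667.
Is 25/24 < 1? NO.
Since the bound 25/24 is ≥ 1, the union bound is uninformative here; it does NOT by itself certify existence.

17·p = 25/24 ≈ 1.041667; existence NOT certified by the union bound.


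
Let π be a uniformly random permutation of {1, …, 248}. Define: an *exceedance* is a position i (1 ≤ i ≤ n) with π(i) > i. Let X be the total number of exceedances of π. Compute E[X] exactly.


Write X = Σ_{i=1}^{248} X_i, where X_i = 1_{π(i) > i}.
For each fixed i, π(i) is uniform over {1, …, 248} (marginal of a uniform permutation), so P[π(i) > i] = (n − i)/n. Summing: Σ_{i=1}^{248} (n − i)/n = (0 + 1 + … + 247)/248 = 248(248 − 1)/(2·248) = (248 − 1)/2.
Hence E[X] = Σ_{i=1}^{248} (248 − i)/248 = 247/2 ≈ 123.5000.

E[X] = 247/2 = 123.5000.


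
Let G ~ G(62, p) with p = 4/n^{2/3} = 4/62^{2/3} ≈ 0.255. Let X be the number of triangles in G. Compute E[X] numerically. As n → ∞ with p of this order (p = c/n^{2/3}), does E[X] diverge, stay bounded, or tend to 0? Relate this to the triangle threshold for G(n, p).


Number of potential triangles: C(62, 3) = 37820.
Each occurs with probability p³ ≈ (0.255)³ ≈ 1.66493e-02.
By linearity: E[X] = C(62, 3)·p³ ≈ 37820 · 1.66493e-02 ≈ 629.677.
Since α = 2/3 < 1, p = c/n^{2/3} ≫ 1/n is above the triangle threshold p ~ 1/n. Asymptotically E[X] ~ (c³/6)·n^{3(1−α)} = (4³/6)·n^{1} → ∞; triangles are abundant w.h.p.

E[X] ≈ 629.677; in regime p = Θ(1/n^{2/3}) E[X] diverges (above the triangle threshold p ~ 1/n).


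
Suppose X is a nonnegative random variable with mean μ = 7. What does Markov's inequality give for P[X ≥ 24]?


μ = E[X] = 7, a = 24.
Markov: P[X ≥ 24] ≤ μ/a = (7)/24 = 7/24.
Numerically: ≈ 0.291667.
(Since a = 24 > μ = 7.000000, the bound 7/24 is < 1 and informative.)

P[X ≥ 24] ≤ 7/24 ≈ 0.291667.


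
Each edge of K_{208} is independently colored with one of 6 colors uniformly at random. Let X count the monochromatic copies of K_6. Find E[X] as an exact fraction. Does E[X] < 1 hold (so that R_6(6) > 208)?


E[X] = C(208, 6) · 6^{1 − 15} = 104579959848 · 6^{−14} = 104579959848/78364164096.
As a reduced fraction: E[X] = 4357498327/3265173504 ≈ 1.3345381.
Is E[X] < 1? NO.
Since E[X] ≥ 1, the first-moment bound is inconclusive at n = 208; it does NOT by itself certify R_6(6) > 208.

E[X] = 4357498327/3265173504 ≈ 1.3345381; E[X] ≥ 1; first-moment method inconclusive here.


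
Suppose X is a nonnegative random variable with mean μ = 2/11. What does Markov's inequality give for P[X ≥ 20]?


μ = E[X] = 2/11, a = 20.
Markov: P[X ≥ 20] ≤ μ/a = (2/11)/20 = 1/110.
Numerically: ≈ 0.0091.
(Since a = 20 > μ = 0.1818, the bound 1/110 is < 1 and informative.)

P[X ≥ 20] ≤ 1/110 ≈ 0.0091.


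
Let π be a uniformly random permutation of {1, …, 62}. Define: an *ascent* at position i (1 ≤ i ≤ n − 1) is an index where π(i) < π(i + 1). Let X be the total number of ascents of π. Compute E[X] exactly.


Write X = Σ X_I over i = 1, …, 61, with X_I the indicator of one ascent.
There are 61 indicators.
For each fixed i, the pair (π(i), π(i+1)) is a uniformly random ordered pair of distinct values from {1, …, 62}; by symmetry P[π(i) < π(i+1)] = 1/2.
By linearity: E[X] = 61 · (1/2) = (62 − 1) · (1/2) = 61/2 ≈ 30.500000.

E[X] = 61/2 = 30.500000.


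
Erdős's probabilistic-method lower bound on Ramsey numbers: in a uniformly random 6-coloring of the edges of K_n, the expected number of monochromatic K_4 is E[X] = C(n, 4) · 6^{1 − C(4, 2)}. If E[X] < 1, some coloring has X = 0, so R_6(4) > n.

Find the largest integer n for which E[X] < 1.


We need C(n, 4) · 6^{1 − 6} < 1, i.e. C(n, 4) < 6^{6 − 1} = 7776.
Check values of n near the boundary:
  n = 18: C(18, 4) = 3060; 3060 < 7776? YES
  n = 19: C(19, 4) = 3876; 3876 < 7776? YES
  n = 20: C(20, 4) = 4845; 4845 < 7776? YES
  n = 21: C(21, 4) = 5985; 5985 < 7776? YES
  n = 22: C(22, 4) = 7315; 7315 < 7776? YES
  n = 23: C(23, 4) = 8855; 8855 < 7776? NO
The largest n with C(n, 4) < 7776 is n = 22 (where E[X] = 7315/7776 ≈ 0.9407150). Hence R_6(4) > 22, i.e. R_6(4) ≥ 23.

Largest n = 22; hence R_6(4) > 22.


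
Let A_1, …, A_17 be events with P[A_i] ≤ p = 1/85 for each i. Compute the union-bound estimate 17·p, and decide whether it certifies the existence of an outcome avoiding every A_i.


Union bound: P[∪_{i=1}^{17} A_i] ≤ Σ_i P[A_i] ≤ 17·p = 17·(1/85) = 1/5.
Numerically: 1/5 ≈ 0.2000000.
Is 1/5 < 1? YES.
Since P[∪ A_i] ≤ 1/5 < 1, the complement has P[∩ A_i^c] ≥ 1 − 1/5 = 4/5 > 0, so some outcome avoids every A_i.

17·p = 1/5 ≈ 0.2000000; existence CERTIFIED by the union bound.


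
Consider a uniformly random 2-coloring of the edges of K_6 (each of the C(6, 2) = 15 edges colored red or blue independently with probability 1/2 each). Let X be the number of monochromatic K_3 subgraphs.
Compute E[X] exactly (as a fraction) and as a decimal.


Let X = Σ_S X_S over the C(6, 3) = 20 subsets S of size 3, where X_S = 1 if the K_3 on S is monochromatic.
For a fixed S, the K_3 on S has C(3, 2) = 3 edges. P[all 3 edges red] = (1/2)^3, and likewise for blue, so P[monochromatic] = 2·(1/2)^3 = 2^{1 − 3} = 1/4.
By linearity of expectation: E[X] = C(6, 3) · 2^{1 − 3} = 20 · 1/4 = 5.
Numerically: E[X] ≈ 5.000.

E[X] = C(6,3)·2^(1−C(3,2)) = 5 ≈ 5.000.


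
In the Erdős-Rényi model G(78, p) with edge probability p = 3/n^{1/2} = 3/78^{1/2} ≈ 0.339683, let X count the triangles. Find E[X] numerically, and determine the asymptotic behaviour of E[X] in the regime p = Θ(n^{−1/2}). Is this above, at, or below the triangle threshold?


Number of potential triangles: C(78, 3) = 76076.
Each occurs with probability p³ ≈ (0.339683)³ ≈ 3.91942050e-02.
By linearity: E[X] = C(78, 3)·p³ ≈ 76076 · 3.91942050e-02 ≈ 2981.738342.
Since α = 1/2 < 1, p = c/n^{1/2} ≫ 1/n is above the triangle threshold p ~ 1/n. Asymptotically E[X] ~ (c³/6)·n^{3(1−α)} = (3³/6)·n^{1.5} → ∞; triangles are abundant w.h.p.

E[X] ≈ 2981.738342; in regime p = Θ(1/n^{1/2}) E[X] diverges (above the triangle threshold p ~ 1/n).


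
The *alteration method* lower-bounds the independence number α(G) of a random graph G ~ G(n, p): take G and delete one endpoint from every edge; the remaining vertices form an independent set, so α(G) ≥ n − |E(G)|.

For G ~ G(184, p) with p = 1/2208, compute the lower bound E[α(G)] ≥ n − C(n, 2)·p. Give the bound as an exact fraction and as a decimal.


E[|E(G)|] = C(184, 2)·p = 16836 · (1/2208) = 61/8.
E[α(G)] ≥ n − E[|E(G)|] = 184 − 61/8 = 1411/8.
Numerically: ≈ 176.37500.
(This is only a lower bound; the true E[α(G)] may be larger.)

E[α(G)] ≥ 1411/8 ≈ 176.37500.
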